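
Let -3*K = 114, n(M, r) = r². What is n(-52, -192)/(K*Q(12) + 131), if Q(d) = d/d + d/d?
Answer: 36864/55 ≈ 670.25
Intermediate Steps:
Q(d) = 2 (Q(d) = 1 + 1 = 2)
K = -38 (K = -⅓*114 = -38)
n(-52, -192)/(K*Q(12) + 131) = (-192)²/(-38*2 + 131) = 36864/(-76 + 131) = 36864/55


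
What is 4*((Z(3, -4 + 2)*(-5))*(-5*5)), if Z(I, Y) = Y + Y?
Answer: -2000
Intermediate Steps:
Z(I, Y) = 2*Y
4*((Z(3, -4 + 2)*(-5))*(-5*5)) = 4*(((2*(-4 + 2))*(-5))*(-5*5)) = 4*(((2*(-2))*(-5))*(-25)) = 4*(-4*(-5)*(-25)) = 4*(20*(-25)) = 4*(-500) = -2000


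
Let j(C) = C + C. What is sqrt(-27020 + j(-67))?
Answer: I*sqrt(27154) ≈ 164.78*I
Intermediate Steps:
j(C) = 2*C
sqrt(-27020 + j(-67)) = sqrt(-27020 + 2*(-67)) = sqrt(-27020 - 134) = sqrt(-27154) = I*sqrt(27154)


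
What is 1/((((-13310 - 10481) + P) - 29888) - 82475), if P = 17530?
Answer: -1/118624 ≈ -8.4300e-6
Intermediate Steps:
1/((((-13310 - 10481) + P) - 29888) - 82475) = 1/((((-13310 - 10481) + 17530) - 29888) - 82475) = 1/(((-23791 + 17530) - 29888) - 82475) = 1/((-6261 - 29888) - 82475) = 1/(-36149 - 82475) = 1/(-118624) = -1/118624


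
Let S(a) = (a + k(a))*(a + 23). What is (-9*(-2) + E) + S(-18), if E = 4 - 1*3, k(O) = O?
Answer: -161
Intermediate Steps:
E = 1 (E = 4 - 3 = 1)
S(a) = 2*a*(23 + a) (S(a) = (a + a)*(a + 23) = (2*a)*(23 + a) = 2*a*(23 + a))
(-9*(-2) + E) + S(-18) = (-9*(-2) + 1) + 2*(-18)*(23 - 18) = (18 + 1) + 2*(-18)*5 = 19 - 180 = -161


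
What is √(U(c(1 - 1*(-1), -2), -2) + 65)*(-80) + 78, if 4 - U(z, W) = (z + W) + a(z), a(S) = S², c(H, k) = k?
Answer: 78 - 80*√69 ≈ -586.53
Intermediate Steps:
U(z, W) = 4 - W - z - z² (U(z, W) = 4 - ((z + W) + z²) = 4 - ((W + z) + z²) = 4 - (W + z + z²) = 4 + (-W - z - z²) = 4 - W - z - z²)
√(U(c(1 - 1*(-1), -2), -2) + 65)*(-80) + 78 = √((4 - 1*(-2) - 1*(-2) - 1*(-2)²) + 65)*(-80) + 78 = √((4 + 2 + 2 - 1*4) + 65)*(-80) + 78 = √((4 + 2 + 2 - 4) + 65)*(-80) + 78 = √(4 + 65)*(-80) + 78 = √69*(-80) + 78 = -80*√69 + 78 = 78 - 80*√69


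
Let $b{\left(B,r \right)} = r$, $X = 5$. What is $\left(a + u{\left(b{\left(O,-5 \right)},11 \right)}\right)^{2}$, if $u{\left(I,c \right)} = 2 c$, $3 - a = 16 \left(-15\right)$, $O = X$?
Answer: $70225$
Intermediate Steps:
$O = 5$
$a = 243$ ($a = 3 - 16 \left(-15\right) = 3 - -240 = 3 + 240 = 243$)
$\left(a + u{\left(b{\left(O,-5 \right)},11 \right)}\right)^{2} = \left(243 + 2 \cdot 11\right)^{2} = \left(243 + 22\right)^{2} = 265^{2} = 70225$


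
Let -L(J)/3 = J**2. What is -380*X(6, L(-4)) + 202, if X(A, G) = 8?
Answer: -2838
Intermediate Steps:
L(J) = -3*J**2
-380*X(6, L(-4)) + 202 = -380*8 + 202 = -3040 + 202 = -2838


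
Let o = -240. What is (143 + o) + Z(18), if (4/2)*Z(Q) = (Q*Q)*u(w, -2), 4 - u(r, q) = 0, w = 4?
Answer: 551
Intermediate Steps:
u(r, q) = 4 (u(r, q) = 4 - 1*0 = 4 + 0 = 4)
Z(Q) = 2*Q² (Z(Q) = ((Q*Q)*4)/2 = (Q²*4)/2 = (4*Q²)/2 = 2*Q²)
(143 + o) + Z(18) = (143 - 240) + 2*18² = -97 + 2*324 = -97 + 648 = 551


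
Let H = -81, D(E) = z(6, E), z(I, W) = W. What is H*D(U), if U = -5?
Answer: 405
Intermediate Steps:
D(E) = E
H*D(U) = -81*(-5) = 405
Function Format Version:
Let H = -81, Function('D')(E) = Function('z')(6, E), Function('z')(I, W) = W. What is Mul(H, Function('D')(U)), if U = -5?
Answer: 405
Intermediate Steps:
Function('D')(E) = E
Mul(H, Function('D')(U)) = Mul(-81, -5) = 405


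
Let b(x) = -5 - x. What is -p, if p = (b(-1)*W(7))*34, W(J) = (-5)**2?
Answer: 3400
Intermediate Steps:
W(J) = 25
p = -3400 (p = ((-5 - 1*(-1))*25)*34 = ((-5 + 1)*25)*34 = -4*25*34 = -100*34 = -3400)
-p = -1*(-3400) = 3400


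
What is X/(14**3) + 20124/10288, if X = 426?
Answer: 465648/220549 ≈ 2.1113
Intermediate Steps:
X/(14**3) + 20124/10288 = 426/(14**3) + 20124/10288 = 426/2744 + 20124*(1/10288) = 426*(1/2744) + 5031/2572 = 213/1372 + 5031/2572 = 465648/220549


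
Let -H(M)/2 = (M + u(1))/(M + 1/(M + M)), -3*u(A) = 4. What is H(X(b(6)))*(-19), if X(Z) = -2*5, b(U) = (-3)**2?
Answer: 25840/603 ≈ 42.852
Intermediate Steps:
u(A) = -4/3 (u(A) = -1/3*4 = -4/3)
b(U) = 9
X(Z) = -10
H(M) = -2*(-4/3 + M)/(M + 1/(2*M)) (H(M) = -2*(M - 4/3)/(M + 1/(M + M)) = -2*(-4/3 + M)/(M + 1/(2*M)))
H(X(b(6)))*(-19) = ((4/3)*(-10)*(4 - 3*(-10))/(1 + 2*(-10)**2))*(-19) = ((4/3)*(-10)*(4 + 30)/(1 + 2*100))*(-19) = ((4/3)*(-10)*34/(1 + 200))*(-19) = ((4/3)*(-10)*34/201)*(-19) = ((4/3)*(-10)*(1/201)*34)*(-19) = -1360/603*(-19) = 25840/603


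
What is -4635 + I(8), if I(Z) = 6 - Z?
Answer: -4637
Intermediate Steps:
-4635 + I(8) = -4635 + (6 - 1*8) = -4635 + (6 - 8) = -4635 - 2 = -4637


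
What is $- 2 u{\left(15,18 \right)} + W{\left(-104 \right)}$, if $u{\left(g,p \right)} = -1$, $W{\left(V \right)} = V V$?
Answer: $10818$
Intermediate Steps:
$W{\left(V \right)} = V^{2}$
$- 2 u{\left(15,18 \right)} + W{\left(-104 \right)} = \left(-2\right) \left(-1\right) + \left(-104\right)^{2} = 2 + 10816 = 10818$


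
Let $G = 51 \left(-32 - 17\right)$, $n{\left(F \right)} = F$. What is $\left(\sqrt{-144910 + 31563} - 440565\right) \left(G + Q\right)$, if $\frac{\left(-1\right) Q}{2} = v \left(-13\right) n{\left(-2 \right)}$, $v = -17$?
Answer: $711512475 - 1615 i \sqrt{113347} \approx 7.1151 \cdot 10^{8} - 5.4372 \cdot 10^{5} i$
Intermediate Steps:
$Q = 884$ ($Q = - 2 \left(-17\right) \left(-13\right) \left(-2\right) = - 2 \cdot 221 \left(-2\right) = \left(-2\right) \left(-442\right) = 884$)
$G = -2499$ ($G = 51 \left(-49\right) = -2499$)
$\left(\sqrt{-144910 + 31563} - 440565\right) \left(G + Q\right) = \left(\sqrt{-144910 + 31563} - 440565\right) \left(-2499 + 884\right) = \left(\sqrt{-113347} - 440565\right) \left(-1615\right) = \left(i \sqrt{113347} - 440565\right) \left(-1615\right) = \left(-440565 + i \sqrt{113347}\right) \left(-1615\right) = 711512475 - 1615 i \sqrt{113347}$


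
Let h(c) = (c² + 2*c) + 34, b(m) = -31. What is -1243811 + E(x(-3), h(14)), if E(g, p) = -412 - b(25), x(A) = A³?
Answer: -1244192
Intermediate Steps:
h(c) = 34 + c² + 2*c
E(g, p) = -381 (E(g, p) = -412 - 1*(-31) = -412 + 31 = -381)
-1243811 + E(x(-3), h(14)) = -1243811 - 381 = -1244192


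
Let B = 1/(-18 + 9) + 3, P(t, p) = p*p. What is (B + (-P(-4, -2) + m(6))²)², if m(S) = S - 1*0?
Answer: 3844/81 ≈ 47.457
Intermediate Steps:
m(S) = S (m(S) = S + 0 = S)
P(t, p) = p²
B = 26/9 (B = 1/(-9) + 3 = -⅑ + 3 = 26/9 ≈ 2.8889)
(B + (-P(-4, -2) + m(6))²)² = (26/9 + (-1*(-2)² + 6)²)² = (26/9 + (-1*4 + 6)²)² = (26/9 + (-4 + 6)²)² = (26/9 + 2²)² = (26/9 + 4)² = (62/9)² = 3844/81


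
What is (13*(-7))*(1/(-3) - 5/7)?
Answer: 286/3 ≈ 95.333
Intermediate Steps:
(13*(-7))*(1/(-3) - 5/7) = -91*(1*(-1/3) - 5*1/7) = -91*(-1/3 - 5/7) = -91*(-22/21) = 286/3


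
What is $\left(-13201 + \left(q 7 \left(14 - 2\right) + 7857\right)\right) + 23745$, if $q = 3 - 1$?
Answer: $18569$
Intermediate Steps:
$q = 2$ ($q = 3 - 1 = 2$)
$\left(-13201 + \left(q 7 \left(14 - 2\right) + 7857\right)\right) + 23745 = \left(-13201 + \left(2 \cdot 7 \left(14 - 2\right) + 7857\right)\right) + 23745 = \left(-13201 + \left(2 \cdot 7 \cdot 12 + 7857\right)\right) + 23745 = \left(-13201 + \left(2 \cdot 84 + 7857\right)\right) + 23745 = \left(-13201 + \left(168 + 7857\right)\right) + 23745 = \left(-13201 + 8025\right) + 23745 = -5176 + 23745 = 18569$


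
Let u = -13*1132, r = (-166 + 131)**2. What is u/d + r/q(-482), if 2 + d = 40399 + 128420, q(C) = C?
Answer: -213893937/81369794 ≈ -2.6287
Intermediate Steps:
r = 1225 (r = (-35)**2 = 1225)
d = 168817 (d = -2 + (40399 + 128420) = -2 + 168819 = 168817)
u = -14716
u/d + r/q(-482) = -14716/168817 + 1225/(-482) = -14716*1/168817 + 1225*(-1/482) = -14716/168817 - 1225/482 = -213893937/81369794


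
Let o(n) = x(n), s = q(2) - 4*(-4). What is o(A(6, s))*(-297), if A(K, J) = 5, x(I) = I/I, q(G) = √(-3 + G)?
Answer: -297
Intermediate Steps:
s = 16 + I (s = √(-3 + 2) - 4*(-4) = √(-1) + 16 = I + 16 = 16 + I ≈ 16.0 + 1.0*I)
x(I) = 1
o(n) = 1
o(A(6, s))*(-297) = 1*(-297) = -297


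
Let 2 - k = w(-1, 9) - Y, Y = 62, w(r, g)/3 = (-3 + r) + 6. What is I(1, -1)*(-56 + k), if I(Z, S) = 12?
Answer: 24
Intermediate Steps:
w(r, g) = 9 + 3*r (w(r, g) = 3*((-3 + r) + 6) = 3*(3 + r) = 9 + 3*r)
k = 58 (k = 2 - ((9 + 3*(-1)) - 1*62) = 2 - ((9 - 3) - 62) = 2 - (6 - 62) = 2 - 1*(-56) = 2 + 56 = 58)
I(1, -1)*(-56 + k) = 12*(-56 + 58) = 12*2 = 24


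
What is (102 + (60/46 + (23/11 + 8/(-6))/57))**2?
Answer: 19979389168561/1871687169 ≈ 10675.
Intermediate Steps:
(102 + (60/46 + (23/11 + 8/(-6))/57))**2 = (102 + (60*(1/46) + (23*(1/11) + 8*(-1/6))*(1/57)))**2 = (102 + (30/23 + (23/11 - 4/3)*(1/57)))**2 = (102 + (30/23 + (25/33)*(1/57)))**2 = (102 + (30/23 + 25/1881))**2 = (102 + 57005/43263)**2 = (4469831/43263)**2 = 19979389168561/1871687169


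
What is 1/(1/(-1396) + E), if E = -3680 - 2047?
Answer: -1396/7994893 ≈ -0.00017461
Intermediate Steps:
E = -5727
1/(1/(-1396) + E) = 1/(1/(-1396) - 5727) = 1/(-1/1396 - 5727) = 1/(-7994893/1396) = -1396/7994893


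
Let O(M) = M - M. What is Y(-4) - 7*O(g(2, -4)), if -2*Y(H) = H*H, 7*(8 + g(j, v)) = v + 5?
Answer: -8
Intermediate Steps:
g(j, v) = -51/7 + v/7 (g(j, v) = -8 + (v + 5)/7 = -8 + (5 + v)/7 = -8 + (5/7 + v/7) = -51/7 + v/7)
O(M) = 0
Y(H) = -H²/2 (Y(H) = -H*H/2 = -H²/2)
Y(-4) - 7*O(g(2, -4)) = -½*(-4)² - 7*0 = -½*16 + 0 = -8 + 0 = -8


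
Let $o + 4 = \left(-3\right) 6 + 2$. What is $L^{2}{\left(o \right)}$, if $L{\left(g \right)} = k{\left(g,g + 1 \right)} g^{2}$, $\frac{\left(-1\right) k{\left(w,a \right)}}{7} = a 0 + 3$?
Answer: $70560000$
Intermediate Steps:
$o = -20$ ($o = -4 + \left(\left(-3\right) 6 + 2\right) = -4 + \left(-18 + 2\right) = -4 - 16 = -20$)
$k{\left(w,a \right)} = -21$ ($k{\left(w,a \right)} = - 7 \left(a 0 + 3\right) = - 7 \left(0 + 3\right) = \left(-7\right) 3 = -21$)
$L{\left(g \right)} = - 21 g^{2}$
$L^{2}{\left(o \right)} = \left(- 21 \left(-20\right)^{2}\right)^{2} = \left(\left(-21\right) 400\right)^{2} = \left(-8400\right)^{2} = 70560000$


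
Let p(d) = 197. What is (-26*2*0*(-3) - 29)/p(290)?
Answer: -29/197 ≈ -0.14721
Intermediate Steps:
(-26*2*0*(-3) - 29)/p(290) = (-26*2*0*(-3) - 29)/197 = (-0*(-3) - 29)*(1/197) = (-26*0 - 29)*(1/197) = (0 - 29)*(1/197) = -29*1/197 = -29/197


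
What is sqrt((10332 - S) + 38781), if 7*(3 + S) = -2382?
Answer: 9*sqrt(29918)/7 ≈ 222.39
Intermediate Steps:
S = -2403/7 (S = -3 + (1/7)*(-2382) = -3 - 2382/7 = -2403/7 ≈ -343.29)
sqrt((10332 - S) + 38781) = sqrt((10332 - 1*(-2403/7)) + 38781) = sqrt((10332 + 2403/7) + 38781) = sqrt(74727/7 + 38781) = sqrt(346194/7) = 9*sqrt(29918)/7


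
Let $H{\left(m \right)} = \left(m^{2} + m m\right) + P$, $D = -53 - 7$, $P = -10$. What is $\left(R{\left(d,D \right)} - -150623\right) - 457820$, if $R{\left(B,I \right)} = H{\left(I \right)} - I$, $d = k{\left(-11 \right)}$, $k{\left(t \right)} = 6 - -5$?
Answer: $-299947$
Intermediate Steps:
$D = -60$ ($D = -53 - 7 = -60$)
$k{\left(t \right)} = 11$ ($k{\left(t \right)} = 6 + 5 = 11$)
$d = 11$
$H{\left(m \right)} = -10 + 2 m^{2}$ ($H{\left(m \right)} = \left(m^{2} + m m\right) - 10 = \left(m^{2} + m^{2}\right) - 10 = 2 m^{2} - 10 = -10 + 2 m^{2}$)
$R{\left(B,I \right)} = -10 - I + 2 I^{2}$ ($R{\left(B,I \right)} = \left(-10 + 2 I^{2}\right) - I = -10 - I + 2 I^{2}$)
$\left(R{\left(d,D \right)} - -150623\right) - 457820 = \left(\left(-10 - -60 + 2 \left(-60\right)^{2}\right) - -150623\right) - 457820 = \left(\left(-10 + 60 + 2 \cdot 3600\right) + 150623\right) - 457820 = \left(\left(-10 + 60 + 7200\right) + 150623\right) - 457820 = \left(7250 + 150623\right) - 457820 = 157873 - 457820 = -299947$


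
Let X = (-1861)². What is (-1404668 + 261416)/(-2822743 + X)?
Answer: -190542/106763 ≈ -1.7847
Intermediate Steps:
X = 3463321
(-1404668 + 261416)/(-2822743 + X) = (-1404668 + 261416)/(-2822743 + 3463321) = -1143252/640578 = -1143252*1/640578 = -190542/106763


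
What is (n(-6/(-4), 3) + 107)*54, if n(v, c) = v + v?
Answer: 5940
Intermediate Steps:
n(v, c) = 2*v
(n(-6/(-4), 3) + 107)*54 = (2*(-6/(-4)) + 107)*54 = (2*(-6*(-1/4)) + 107)*54 = (2*(3/2) + 107)*54 = (3 + 107)*54 = 110*54 = 5940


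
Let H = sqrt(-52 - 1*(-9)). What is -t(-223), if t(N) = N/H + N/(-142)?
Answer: -223/142 - 223*I*sqrt(43)/43 ≈ -1.5704 - 34.007*I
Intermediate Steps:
H = I*sqrt(43) (H = sqrt(-52 + 9) = sqrt(-43) = I*sqrt(43) ≈ 6.5574*I)
t(N) = -N/142 - I*N*sqrt(43)/43 (t(N) = N/((I*sqrt(43))) + N/(-142) = N*(-I*sqrt(43)/43) + N*(-1/142) = -I*N*sqrt(43)/43 - N/142 = -N/142 - I*N*sqrt(43)/43)
-t(-223) = -(-223)*(-43 - 142*I*sqrt(43))/6106 = -(223/142 + 223*I*sqrt(43)/43) = -223/142 - 223*I*sqrt(43)/43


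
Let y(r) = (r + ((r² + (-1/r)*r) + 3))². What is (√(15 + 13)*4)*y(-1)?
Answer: 32*√7 ≈ 84.664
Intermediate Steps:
y(r) = (2 + r + r²)² (y(r) = (r + ((r² - 1) + 3))² = (r + ((-1 + r²) + 3))² = (r + (2 + r²))² = (2 + r + r²)²)
(√(15 + 13)*4)*y(-1) = (√(15 + 13)*4)*(2 - 1 + (-1)²)² = (√28*4)*(2 - 1 + 1)² = ((2*√7)*4)*2² = (8*√7)*4 = 32*√7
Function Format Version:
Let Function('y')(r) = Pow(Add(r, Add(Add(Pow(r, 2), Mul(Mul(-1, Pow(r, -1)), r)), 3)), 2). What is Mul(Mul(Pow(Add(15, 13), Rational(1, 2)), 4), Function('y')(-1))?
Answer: Mul(32, Pow(7, Rational(1, 2))) ≈ 84.664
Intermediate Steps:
Function('y')(r) = Pow(Add(2, r, Pow(r, 2)), 2) (Function('y')(r) = Pow(Add(r, Add(Add(Pow(r, 2), -1), 3)), 2) = Pow(Add(r, Add(Add(-1, Pow(r, 2)), 3)), 2) = Pow(Add(r, Add(2, Pow(r, 2))), 2) = Pow(Add(2, r, Pow(r, 2)), 2))
Mul(Mul(Pow(Add(15, 13), Rational(1, 2)), 4), Function('y')(-1)) = Mul(Mul(Pow(Add(15, 13), Rational(1, 2)), 4), Pow(Add(2, -1, Pow(-1, 2)), 2)) = Mul(Mul(Pow(28, Rational(1, 2)), 4), Pow(Add(2, -1, 1), 2)) = Mul(Mul(Mul(2, Pow(7, Rational(1, 2))), 4), Pow(2, 2)) = Mul(Mul(8, Pow(7, Rational(1, 2))), 4) = Mul(32, Pow(7, Rational(1, 2)))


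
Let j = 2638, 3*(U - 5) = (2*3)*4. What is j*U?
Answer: 34294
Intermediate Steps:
U = 13 (U = 5 + ((2*3)*4)/3 = 5 + (6*4)/3 = 5 + (⅓)*24 = 5 + 8 = 13)
j*U = 2638*13 = 34294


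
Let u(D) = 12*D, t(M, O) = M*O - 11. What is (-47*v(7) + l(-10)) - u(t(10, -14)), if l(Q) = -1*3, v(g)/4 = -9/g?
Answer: 14355/7 ≈ 2050.7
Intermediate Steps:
t(M, O) = -11 + M*O
v(g) = -36/g (v(g) = 4*(-9/g) = -36/g)
l(Q) = -3
(-47*v(7) + l(-10)) - u(t(10, -14)) = (-(-1692)/7 - 3) - 12*(-11 + 10*(-14)) = (-(-1692)/7 - 3) - 12*(-11 - 140) = (-47*(-36/7) - 3) - 12*(-151) = (1692/7 - 3) - 1*(-1812) = 1671/7 + 1812 = 14355/7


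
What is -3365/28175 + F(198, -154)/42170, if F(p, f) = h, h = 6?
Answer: -566932/4752559 ≈ -0.11929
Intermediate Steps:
F(p, f) = 6
-3365/28175 + F(198, -154)/42170 = -3365/28175 + 6/42170 = -3365*1/28175 + 6*(1/42170) = -673/5635 + 3/21085 = -566932/4752559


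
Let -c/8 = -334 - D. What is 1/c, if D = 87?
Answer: 1/3368 ≈ 0.00029691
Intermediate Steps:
c = 3368 (c = -8*(-334 - 1*87) = -8*(-334 - 87) = -8*(-421) = 3368)
1/c = 1/3368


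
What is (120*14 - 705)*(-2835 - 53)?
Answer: -2815800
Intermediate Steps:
(120*14 - 705)*(-2835 - 53) = (1680 - 705)*(-2888) = 975*(-2888) = -2815800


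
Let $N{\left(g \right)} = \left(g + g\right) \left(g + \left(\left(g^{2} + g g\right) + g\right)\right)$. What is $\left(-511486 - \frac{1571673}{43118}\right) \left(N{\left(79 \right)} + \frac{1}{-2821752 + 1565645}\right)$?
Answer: $- \frac{55329163507829436823619}{54160821626} \approx -1.0216 \cdot 10^{12}$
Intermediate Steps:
$N{\left(g \right)} = 2 g \left(2 g + 2 g^{2}\right)$ ($N{\left(g \right)} = 2 g \left(g + \left(\left(g^{2} + g^{2}\right) + g\right)\right) = 2 g \left(g + \left(2 g^{2} + g\right)\right) = 2 g \left(g + \left(g + 2 g^{2}\right)\right) = 2 g \left(2 g + 2 g^{2}\right)$)
$\left(-511486 - \frac{1571673}{43118}\right) \left(N{\left(79 \right)} + \frac{1}{-2821752 + 1565645}\right) = \left(-511486 - \frac{1571673}{43118}\right) \left(4 \cdot 79^{2} \left(1 + 79\right) + \frac{1}{-2821752 + 1565645}\right) = \left(-511486 - \frac{1571673}{43118}\right) \left(4 \cdot 6241 \cdot 80 + \frac{1}{-1256107}\right) = \left(-511486 - \frac{1571673}{43118}\right) \left(1997120 - \frac{1}{1256107}\right) = \left(- \frac{22055825021}{43118}\right) \frac{2508596411839}{1256107} = - \frac{55329163507829436823619}{54160821626}$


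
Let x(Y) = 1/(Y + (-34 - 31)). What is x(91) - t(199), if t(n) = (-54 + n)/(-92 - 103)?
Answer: 61/78 ≈ 0.78205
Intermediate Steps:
t(n) = 18/65 - n/195 (t(n) = (-54 + n)/(-195) = (-54 + n)*(-1/195) = 18/65 - n/195)
x(Y) = 1/(-65 + Y) (x(Y) = 1/(Y - 65) = 1/(-65 + Y))
x(91) - t(199) = 1/(-65 + 91) - (18/65 - 1/195*199) = 1/26 - (18/65 - 199/195) = 1/26 - 1*(-29/39) = 1/26 + 29/39 = 61/78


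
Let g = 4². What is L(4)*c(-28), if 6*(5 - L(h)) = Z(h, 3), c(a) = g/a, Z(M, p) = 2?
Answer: -8/3 ≈ -2.6667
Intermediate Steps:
g = 16
c(a) = 16/a
L(h) = 14/3 (L(h) = 5 - ⅙*2 = 5 - ⅓ = 14/3)
L(4)*c(-28) = 14*(16/(-28))/3 = 14*(16*(-1/28))/3 = (14/3)*(-4/7) = -8/3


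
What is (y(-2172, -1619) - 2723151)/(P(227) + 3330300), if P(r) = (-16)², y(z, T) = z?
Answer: -2725323/3330556 ≈ -0.81828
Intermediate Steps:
P(r) = 256
(y(-2172, -1619) - 2723151)/(P(227) + 3330300) = (-2172 - 2723151)/(256 + 3330300) = -2725323/3330556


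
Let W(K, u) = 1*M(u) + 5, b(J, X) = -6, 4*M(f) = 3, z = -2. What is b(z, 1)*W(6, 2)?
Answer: -69/2 ≈ -34.500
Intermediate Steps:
M(f) = ¾ (M(f) = (¼)*3 = ¾)
W(K, u) = 23/4 (W(K, u) = 1*(¾) + 5 = ¾ + 5 = 23/4)
b(z, 1)*W(6, 2) = -6*23/4 = -69/2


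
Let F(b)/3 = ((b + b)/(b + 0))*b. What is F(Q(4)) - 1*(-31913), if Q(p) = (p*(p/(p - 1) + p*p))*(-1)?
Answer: 31497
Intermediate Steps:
Q(p) = -p*(p**2 + p/(-1 + p)) (Q(p) = (p*(p/(-1 + p) + p**2))*(-1) = (p*(p**2 + p/(-1 + p)))*(-1) = -p*(p**2 + p/(-1 + p)))
F(b) = 6*b (F(b) = 3*(((b + b)/(b + 0))*b) = 3*(((2*b)/b)*b) = 3*(2*b) = 6*b)
F(Q(4)) - 1*(-31913) = 6*(4**2*(-1 + 4 - 1*4**2)/(-1 + 4)) - 1*(-31913) = 6*(16*(-1 + 4 - 1*16)/3) + 31913 = 6*(16*(1/3)*(-1 + 4 - 16)) + 31913 = 6*(16*(1/3)*(-13)) + 31913 = 6*(-208/3) + 31913 = -416 + 31913 = 31497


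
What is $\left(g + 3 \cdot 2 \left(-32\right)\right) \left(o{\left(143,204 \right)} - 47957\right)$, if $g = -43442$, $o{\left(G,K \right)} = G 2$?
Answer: $2080076414$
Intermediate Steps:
$o{\left(G,K \right)} = 2 G$
$\left(g + 3 \cdot 2 \left(-32\right)\right) \left(o{\left(143,204 \right)} - 47957\right) = \left(-43442 + 3 \cdot 2 \left(-32\right)\right) \left(2 \cdot 143 - 47957\right) = \left(-43442 + 6 \left(-32\right)\right) \left(286 - 47957\right) = \left(-43442 - 192\right) \left(-47671\right) = \left(-43634\right) \left(-47671\right) = 2080076414$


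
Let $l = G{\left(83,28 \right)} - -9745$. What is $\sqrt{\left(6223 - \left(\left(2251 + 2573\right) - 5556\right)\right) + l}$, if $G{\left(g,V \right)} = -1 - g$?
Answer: $2 \sqrt{4154} \approx 128.9$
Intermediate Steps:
$l = 9661$ ($l = \left(-1 - 83\right) - -9745 = \left(-1 - 83\right) + 9745 = -84 + 9745 = 9661$)
$\sqrt{\left(6223 - \left(\left(2251 + 2573\right) - 5556\right)\right) + l} = \sqrt{\left(6223 - \left(\left(2251 + 2573\right) - 5556\right)\right) + 9661} = \sqrt{\left(6223 - \left(4824 - 5556\right)\right) + 9661} = \sqrt{\left(6223 - -732\right) + 9661} = \sqrt{\left(6223 + 732\right) + 9661} = \sqrt{6955 + 9661} = \sqrt{16616} = 2 \sqrt{4154}$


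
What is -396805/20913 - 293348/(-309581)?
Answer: -116708501981/6474267453 ≈ -18.027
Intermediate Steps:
-396805/20913 - 293348/(-309581) = -396805*1/20913 - 293348*(-1/309581) = -396805/20913 + 293348/309581 = -116708501981/6474267453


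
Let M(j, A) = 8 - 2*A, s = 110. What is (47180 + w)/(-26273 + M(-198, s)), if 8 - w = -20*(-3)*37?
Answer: -44968/26485 ≈ -1.6979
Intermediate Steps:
w = -2212 (w = 8 - (-20*(-3))*37 = 8 - 60*37 = 8 - 1*2220 = 8 - 2220 = -2212)
(47180 + w)/(-26273 + M(-198, s)) = (47180 - 2212)/(-26273 + (8 - 2*110)) = 44968/(-26273 + (8 - 220)) = 44968/(-26273 - 212) = 44968/(-26485) = 44968*(-1/26485) = -44968/26485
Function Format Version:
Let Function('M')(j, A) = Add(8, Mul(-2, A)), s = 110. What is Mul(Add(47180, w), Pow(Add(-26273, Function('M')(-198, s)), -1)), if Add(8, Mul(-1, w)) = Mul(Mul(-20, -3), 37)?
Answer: Rational(-44968, 26485) ≈ -1.6979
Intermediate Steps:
w = -2212 (w = Add(8, Mul(-1, Mul(Mul(-20, -3), 37))) = Add(8, Mul(-1, Mul(60, 37))) = Add(8, Mul(-1, 2220)) = Add(8, -2220) = -2212)
Mul(Add(47180, w), Pow(Add(-26273, Function('M')(-198, s)), -1)) = Mul(Add(47180, -2212), Pow(Add(-26273, Add(8, Mul(-2, 110))), -1)) = Mul(44968, Pow(Add(-26273, Add(8, -220)), -1)) = Mul(44968, Pow(Add(-26273, -212), -1)) = Mul(44968, Pow(-26485, -1)) = Mul(44968, Rational(-1, 26485)) = Rational(-44968, 26485)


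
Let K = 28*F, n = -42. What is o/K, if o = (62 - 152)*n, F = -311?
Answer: -135/311 ≈ -0.43408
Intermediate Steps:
o = 3780 (o = (62 - 152)*(-42) = -90*(-42) = 3780)
K = -8708 (K = 28*(-311) = -8708)
o/K = 3780/(-8708) = 3780*(-1/8708) = -135/311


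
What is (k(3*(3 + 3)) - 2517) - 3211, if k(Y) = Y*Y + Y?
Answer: -5386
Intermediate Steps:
k(Y) = Y + Y**2 (k(Y) = Y**2 + Y = Y + Y**2)
(k(3*(3 + 3)) - 2517) - 3211 = ((3*(3 + 3))*(1 + 3*(3 + 3)) - 2517) - 3211 = ((3*6)*(1 + 3*6) - 2517) - 3211 = (18*(1 + 18) - 2517) - 3211 = (18*19 - 2517) - 3211 = (342 - 2517) - 3211 = -2175 - 3211 = -5386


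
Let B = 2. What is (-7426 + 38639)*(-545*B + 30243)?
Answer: 909952589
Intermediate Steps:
(-7426 + 38639)*(-545*B + 30243) = (-7426 + 38639)*(-545*2 + 30243) = 31213*(-1090 + 30243) = 31213*29153 = 909952589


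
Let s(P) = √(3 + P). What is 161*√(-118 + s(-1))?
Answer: 161*√(-118 + √2) ≈ 1738.4*I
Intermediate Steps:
161*√(-118 + s(-1)) = 161*√(-118 + √(3 - 1)) = 161*√(-118 + √2)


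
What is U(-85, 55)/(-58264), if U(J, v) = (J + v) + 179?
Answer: -149/58264 ≈ -0.0025573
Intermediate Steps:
U(J, v) = 179 + J + v
U(-85, 55)/(-58264) = (179 - 85 + 55)/(-58264) = 149*(-1/58264) = -149/58264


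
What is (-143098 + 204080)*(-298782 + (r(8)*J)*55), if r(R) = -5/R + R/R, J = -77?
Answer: -73268683851/4 ≈ -1.8317e+10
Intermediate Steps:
r(R) = 1 - 5/R (r(R) = -5/R + 1 = 1 - 5/R)
(-143098 + 204080)*(-298782 + (r(8)*J)*55) = (-143098 + 204080)*(-298782 + (((-5 + 8)/8)*(-77))*55) = 60982*(-298782 + (((⅛)*3)*(-77))*55) = 60982*(-298782 + ((3/8)*(-77))*55) = 60982*(-298782 - 231/8*55) = 60982*(-298782 - 12705/8) = 60982*(-2402961/8) = -73268683851/4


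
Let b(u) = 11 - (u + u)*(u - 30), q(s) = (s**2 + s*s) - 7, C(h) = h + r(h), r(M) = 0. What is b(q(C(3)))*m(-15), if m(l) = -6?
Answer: -2574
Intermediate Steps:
C(h) = h (C(h) = h + 0 = h)
q(s) = -7 + 2*s**2 (q(s) = (s**2 + s**2) - 7 = 2*s**2 - 7 = -7 + 2*s**2)
b(u) = 11 - 2*u*(-30 + u)
b(q(C(3)))*m(-15) = (11 - 2*(-7 + 2*3**2)**2 + 60*(-7 + 2*3**2))*(-6) = (11 - 2*(-7 + 2*9)**2 + 60*(-7 + 2*9))*(-6) = (11 - 2*(-7 + 18)**2 + 60*(-7 + 18))*(-6) = (11 - 2*11**2 + 60*11)*(-6) = (11 - 2*121 + 660)*(-6) = (11 - 242 + 660)*(-6) = 429*(-6) = -2574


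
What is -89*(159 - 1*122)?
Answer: -3293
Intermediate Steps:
-89*(159 - 1*122) = -89*(159 - 122) = -89*37 = -3293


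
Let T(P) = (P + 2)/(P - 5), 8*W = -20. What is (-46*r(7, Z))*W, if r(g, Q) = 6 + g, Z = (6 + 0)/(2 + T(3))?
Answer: 1495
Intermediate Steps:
W = -5/2 (W = (1/8)*(-20) = -5/2 ≈ -2.5000)
T(P) = (2 + P)/(-5 + P)
Z = -12 (Z = (6 + 0)/(2 + (2 + 3)/(-5 + 3)) = 6/(2 + 5/(-2)) = 6/(2 - 1/2*5) = 6/(2 - 5/2) = 6/(-1/2) = 6*(-2) = -12)
(-46*r(7, Z))*W = -46*(6 + 7)*(-5/2) = -46*13*(-5/2) = -598*(-5/2) = 1495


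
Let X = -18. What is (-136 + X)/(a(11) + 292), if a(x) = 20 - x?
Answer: -22/43 ≈ -0.51163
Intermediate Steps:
(-136 + X)/(a(11) + 292) = (-136 - 18)/((20 - 1*11) + 292) = -154/((20 - 11) + 292) = -154/(9 + 292) = -154/301 = -154*1/301 = -22/43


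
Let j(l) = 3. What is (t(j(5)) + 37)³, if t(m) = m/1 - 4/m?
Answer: 1560896/27 ≈ 57811.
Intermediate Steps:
t(m) = m - 4/m (t(m) = m*1 - 4/m = m - 4/m)
(t(j(5)) + 37)³ = ((3 - 4/3) + 37)³ = (5/3 + 37)³ = (116/3)³ = 1560896/27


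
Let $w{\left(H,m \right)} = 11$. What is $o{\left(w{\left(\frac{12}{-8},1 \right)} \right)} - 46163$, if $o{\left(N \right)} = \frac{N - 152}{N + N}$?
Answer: $- \frac{1015727}{22} \approx -46169.0$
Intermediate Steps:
$o{\left(N \right)} = \frac{-152 + N}{2 N}$
$o{\left(w{\left(\frac{12}{-8},1 \right)} \right)} - 46163 = \frac{-152 + 11}{2 \cdot 11} - 46163 = \frac{1}{2} \cdot \frac{1}{11} \left(-141\right) - 46163 = - \frac{141}{22} - 46163 = - \frac{1015727}{22}$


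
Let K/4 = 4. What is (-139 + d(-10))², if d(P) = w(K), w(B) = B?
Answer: 15129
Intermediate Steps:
K = 16 (K = 4*4 = 16)
d(P) = 16
(-139 + d(-10))² = (-139 + 16)² = (-123)² = 15129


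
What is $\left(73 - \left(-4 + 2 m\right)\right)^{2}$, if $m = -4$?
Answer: $7225$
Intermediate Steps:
$\left(73 - \left(-4 + 2 m\right)\right)^{2} = \left(73 + \left(4 - -8\right)\right)^{2} = \left(73 + \left(4 + 8\right)\right)^{2} = \left(73 + 12\right)^{2} = 85^{2} = 7225$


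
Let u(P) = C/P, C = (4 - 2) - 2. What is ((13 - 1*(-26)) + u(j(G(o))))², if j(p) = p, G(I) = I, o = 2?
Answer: 1521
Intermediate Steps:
C = 0 (C = 2 - 2 = 0)
u(P) = 0 (u(P) = 0/P = 0)
((13 - 1*(-26)) + u(j(G(o))))² = ((13 - 1*(-26)) + 0)² = ((13 + 26) + 0)² = (39 + 0)² = 39² = 1521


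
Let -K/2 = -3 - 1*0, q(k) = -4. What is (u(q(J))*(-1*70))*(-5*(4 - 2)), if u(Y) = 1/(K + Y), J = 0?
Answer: 350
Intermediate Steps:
K = 6 (K = -2*(-3 - 1*0) = -2*(-3 + 0) = -2*(-3) = 6)
u(Y) = 1/(6 + Y)
(u(q(J))*(-1*70))*(-5*(4 - 2)) = ((-1*70)/(6 - 4))*(-5*(4 - 2)) = (-70/2)*(-5*2) = ((1/2)*(-70))*(-10) = -35*(-10) = 350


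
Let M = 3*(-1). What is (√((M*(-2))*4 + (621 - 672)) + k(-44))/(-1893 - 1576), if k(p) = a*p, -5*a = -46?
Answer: 2024/17345 - 3*I*√3/3469 ≈ 0.11669 - 0.0014979*I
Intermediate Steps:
a = 46/5 (a = -⅕*(-46) = 46/5 ≈ 9.2000)
M = -3
k(p) = 46*p/5
(√((M*(-2))*4 + (621 - 672)) + k(-44))/(-1893 - 1576) = (√(-3*(-2)*4 + (621 - 672)) + (46/5)*(-44))/(-1893 - 1576) = (√(6*4 - 51) - 2024/5)/(-3469) = (√(24 - 51) - 2024/5)*(-1/3469) = (√(-27) - 2024/5)*(-1/3469) = (3*I*√3 - 2024/5)*(-1/3469) = (-2024/5 + 3*I*√3)*(-1/3469) = 2024/17345 - 3*I*√3/3469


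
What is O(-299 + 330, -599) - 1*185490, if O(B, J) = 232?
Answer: -185258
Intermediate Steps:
O(-299 + 330, -599) - 1*185490 = 232 - 1*185490 = 232 - 185490 = -185258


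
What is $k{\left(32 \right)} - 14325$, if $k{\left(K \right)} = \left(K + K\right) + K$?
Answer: $-14229$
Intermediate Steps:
$k{\left(K \right)} = 3 K$ ($k{\left(K \right)} = 2 K + K = 3 K$)
$k{\left(32 \right)} - 14325 = 3 \cdot 32 - 14325 = 96 - 14325 = -14229$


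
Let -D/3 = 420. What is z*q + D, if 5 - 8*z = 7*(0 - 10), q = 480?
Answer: 3240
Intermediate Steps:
D = -1260 (D = -3*420 = -1260)
z = 75/8 (z = 5/8 - 7*(0 - 10)/8 = 5/8 - 7*(-10)/8 = 5/8 - ⅛*(-70) = 5/8 + 35/4 = 75/8 ≈ 9.3750)
z*q + D = (75/8)*480 - 1260 = 4500 - 1260 = 3240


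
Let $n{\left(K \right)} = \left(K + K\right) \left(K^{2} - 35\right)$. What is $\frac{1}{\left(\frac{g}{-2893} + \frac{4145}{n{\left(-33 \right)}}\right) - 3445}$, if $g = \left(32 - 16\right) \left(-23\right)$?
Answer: $- \frac{18295332}{63026181643} \approx -0.00029028$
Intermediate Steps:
$n{\left(K \right)} = 2 K \left(-35 + K^{2}\right)$
$g = -368$ ($g = 16 \left(-23\right) = -368$)
$\frac{1}{\left(\frac{g}{-2893} + \frac{4145}{n{\left(-33 \right)}}\right) - 3445} = \frac{1}{\left(- \frac{368}{-2893} + \frac{4145}{2 \left(-33\right) \left(-35 + \left(-33\right)^{2}\right)}\right) - 3445} = \frac{1}{\left(\left(-368\right) \left(- \frac{1}{2893}\right) + \frac{4145}{2 \left(-33\right) \left(-35 + 1089\right)}\right) - 3445} = \frac{1}{\left(\frac{368}{2893} + \frac{4145}{2 \left(-33\right) 1054}\right) - 3445} = \frac{1}{\left(\frac{368}{2893} + \frac{4145}{-69564}\right) - 3445} = \frac{1}{\left(\frac{368}{2893} + 4145 \left(- \frac{1}{69564}\right)\right) - 3445} = \frac{1}{\left(\frac{368}{2893} - \frac{4145}{69564}\right) - 3445} = \frac{1}{\frac{1237097}{18295332} - 3445} = \frac{1}{- \frac{63026181643}{18295332}} = - \frac{18295332}{63026181643}$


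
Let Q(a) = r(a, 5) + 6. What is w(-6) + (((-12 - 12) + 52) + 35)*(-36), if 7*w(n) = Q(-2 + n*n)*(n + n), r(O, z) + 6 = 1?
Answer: -15888/7 ≈ -2269.7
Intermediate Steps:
r(O, z) = -5 (r(O, z) = -6 + 1 = -5)
Q(a) = 1 (Q(a) = -5 + 6 = 1)
w(n) = 2*n/7 (w(n) = (1*(n + n))/7 = (1*(2*n))/7 = (2*n)/7 = 2*n/7)
w(-6) + (((-12 - 12) + 52) + 35)*(-36) = (2/7)*(-6) + (((-12 - 12) + 52) + 35)*(-36) = -12/7 + ((-24 + 52) + 35)*(-36) = -12/7 + (28 + 35)*(-36) = -12/7 + 63*(-36) = -12/7 - 2268 = -15888/7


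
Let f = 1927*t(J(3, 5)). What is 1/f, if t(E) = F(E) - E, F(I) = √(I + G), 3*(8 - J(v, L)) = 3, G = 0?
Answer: -1/11562 - √7/80934 ≈ -0.00011918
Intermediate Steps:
J(v, L) = 7 (J(v, L) = 8 - ⅓*3 = 8 - 1 = 7)
F(I) = √I (F(I) = √(I + 0) = √I)
t(E) = √E - E
f = -13489 + 1927*√7 (f = 1927*(√7 - 1*7) = 1927*(√7 - 7) = 1927*(-7 + √7) = -13489 + 1927*√7 ≈ -8390.6)
1/f = 1/(-13489 + 1927*√7)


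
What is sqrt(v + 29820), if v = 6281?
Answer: sqrt(36101) ≈ 190.00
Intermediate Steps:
sqrt(v + 29820) = sqrt(6281 + 29820) = sqrt(36101)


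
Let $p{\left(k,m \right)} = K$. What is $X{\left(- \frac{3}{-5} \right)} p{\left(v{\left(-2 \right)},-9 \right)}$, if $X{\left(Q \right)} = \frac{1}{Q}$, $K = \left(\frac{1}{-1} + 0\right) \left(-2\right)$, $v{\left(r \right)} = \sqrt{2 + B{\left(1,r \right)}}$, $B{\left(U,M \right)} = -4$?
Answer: $\frac{10}{3} \approx 3.3333$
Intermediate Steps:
$v{\left(r \right)} = i \sqrt{2}$ ($v{\left(r \right)} = \sqrt{2 - 4} = \sqrt{-2} = i \sqrt{2}$)
$K = 2$ ($K = \left(-1 + 0\right) \left(-2\right) = \left(-1\right) \left(-2\right) = 2$)
$p{\left(k,m \right)} = 2$
$X{\left(- \frac{3}{-5} \right)} p{\left(v{\left(-2 \right)},-9 \right)} = \frac{1}{\left(-3\right) \frac{1}{-5}} \cdot 2 = \frac{1}{\left(-3\right) \left(- \frac{1}{5}\right)} 2 = \frac{1}{\frac{3}{5}} \cdot 2 = \frac{5}{3} \cdot 2 = \frac{10}{3}$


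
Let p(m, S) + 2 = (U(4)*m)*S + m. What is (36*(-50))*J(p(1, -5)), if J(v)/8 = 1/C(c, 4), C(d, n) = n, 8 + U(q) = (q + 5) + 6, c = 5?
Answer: -3600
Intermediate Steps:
U(q) = 3 + q (U(q) = -8 + ((q + 5) + 6) = -8 + ((5 + q) + 6) = -8 + (11 + q) = 3 + q)
p(m, S) = -2 + m + 7*S*m (p(m, S) = -2 + (((3 + 4)*m)*S + m) = -2 + ((7*m)*S + m) = -2 + (7*S*m + m) = -2 + (m + 7*S*m) = -2 + m + 7*S*m)
J(v) = 2 (J(v) = 8/4 = 8*(¼) = 2)
(36*(-50))*J(p(1, -5)) = (36*(-50))*2 = -1800*2 = -3600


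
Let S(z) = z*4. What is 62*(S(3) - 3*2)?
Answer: 372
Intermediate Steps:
S(z) = 4*z
62*(S(3) - 3*2) = 62*(4*3 - 3*2) = 62*(12 - 6) = 62*6 = 372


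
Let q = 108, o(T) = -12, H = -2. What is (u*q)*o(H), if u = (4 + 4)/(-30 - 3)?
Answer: 3456/11 ≈ 314.18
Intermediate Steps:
u = -8/33 (u = 8/(-33) = 8*(-1/33) = -8/33 ≈ -0.24242)
(u*q)*o(H) = -8/33*108*(-12) = -288/11*(-12) = 3456/11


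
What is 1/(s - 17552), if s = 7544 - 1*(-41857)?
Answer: 1/31849 ≈ 3.1398e-5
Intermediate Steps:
s = 49401 (s = 7544 + 41857 = 49401)
1/(s - 17552) = 1/(49401 - 17552) = 1/31849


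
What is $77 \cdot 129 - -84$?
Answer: $10017$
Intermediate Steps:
$77 \cdot 129 - -84 = 9933 + 84 = 10017$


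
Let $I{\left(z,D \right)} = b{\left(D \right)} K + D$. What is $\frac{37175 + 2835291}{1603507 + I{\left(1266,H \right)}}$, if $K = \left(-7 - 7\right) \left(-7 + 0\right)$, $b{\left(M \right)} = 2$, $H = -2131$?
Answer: $\frac{1436233}{800786} \approx 1.7935$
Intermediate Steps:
$K = 98$ ($K = \left(-14\right) \left(-7\right) = 98$)
$I{\left(z,D \right)} = 196 + D$ ($I{\left(z,D \right)} = 2 \cdot 98 + D = 196 + D$)
$\frac{37175 + 2835291}{1603507 + I{\left(1266,H \right)}} = \frac{37175 + 2835291}{1603507 + \left(196 - 2131\right)} = \frac{2872466}{1603507 - 1935} = \frac{2872466}{1601572} = 2872466 \cdot \frac{1}{1601572} = \frac{1436233}{800786}$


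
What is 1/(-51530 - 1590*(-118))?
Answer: 1/136090 ≈ 7.3481e-6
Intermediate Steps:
1/(-51530 - 1590*(-118)) = 1/(-51530 + 187620) = 1/136090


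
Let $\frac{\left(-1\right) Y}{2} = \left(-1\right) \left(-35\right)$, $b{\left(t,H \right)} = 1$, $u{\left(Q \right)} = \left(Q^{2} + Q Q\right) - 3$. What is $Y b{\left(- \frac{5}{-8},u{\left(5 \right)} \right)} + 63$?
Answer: $-7$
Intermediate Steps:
$u{\left(Q \right)} = -3 + 2 Q^{2}$ ($u{\left(Q \right)} = \left(Q^{2} + Q^{2}\right) - 3 = 2 Q^{2} - 3 = -3 + 2 Q^{2}$)
$Y = -70$ ($Y = - 2 \left(\left(-1\right) \left(-35\right)\right) = \left(-2\right) 35 = -70$)
$Y b{\left(- \frac{5}{-8},u{\left(5 \right)} \right)} + 63 = \left(-70\right) 1 + 63 = -70 + 63 = -7$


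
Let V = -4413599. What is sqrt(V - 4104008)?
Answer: I*sqrt(8517607) ≈ 2918.5*I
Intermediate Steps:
sqrt(V - 4104008) = sqrt(-4413599 - 4104008) = sqrt(-8517607) = I*sqrt(8517607)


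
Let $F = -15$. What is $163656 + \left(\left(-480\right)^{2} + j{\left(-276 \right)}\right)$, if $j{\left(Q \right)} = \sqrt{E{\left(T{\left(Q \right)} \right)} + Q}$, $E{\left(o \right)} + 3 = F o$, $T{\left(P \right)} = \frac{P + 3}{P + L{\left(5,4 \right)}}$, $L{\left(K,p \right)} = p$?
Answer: $394056 + \frac{3 i \sqrt{151079}}{68} \approx 3.9406 \cdot 10^{5} + 17.148 i$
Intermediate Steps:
$T{\left(P \right)} = \frac{3 + P}{4 + P}$ ($T{\left(P \right)} = \frac{P + 3}{P + 4} = \frac{3 + P}{4 + P}$)
$E{\left(o \right)} = -3 - 15 o$
$j{\left(Q \right)} = \sqrt{-3 + Q - \frac{15 \left(3 + Q\right)}{4 + Q}}$ ($j{\left(Q \right)} = \sqrt{\left(-3 - 15 \frac{3 + Q}{4 + Q}\right) + Q} = \sqrt{\left(-3 - \frac{15 \left(3 + Q\right)}{4 + Q}\right) + Q} = \sqrt{-3 + Q - \frac{15 \left(3 + Q\right)}{4 + Q}}$)
$163656 + \left(\left(-480\right)^{2} + j{\left(-276 \right)}\right) = 163656 + \left(\left(-480\right)^{2} + \sqrt{\frac{-57 + \left(-276\right)^{2} - -3864}{4 - 276}}\right) = 163656 + \left(230400 + \sqrt{\frac{-57 + 76176 + 3864}{-272}}\right) = 163656 + \left(230400 + \sqrt{\left(- \frac{1}{272}\right) 79983}\right) = 163656 + \left(230400 + \sqrt{- \frac{79983}{272}}\right) = 163656 + \left(230400 + \frac{3 i \sqrt{151079}}{68}\right) = 394056 + \frac{3 i \sqrt{151079}}{68}$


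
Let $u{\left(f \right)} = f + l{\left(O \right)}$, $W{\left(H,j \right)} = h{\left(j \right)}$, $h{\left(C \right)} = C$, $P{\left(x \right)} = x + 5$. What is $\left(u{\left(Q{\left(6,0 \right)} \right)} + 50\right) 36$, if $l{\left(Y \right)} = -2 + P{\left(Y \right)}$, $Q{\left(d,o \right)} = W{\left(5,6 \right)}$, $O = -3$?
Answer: $2016$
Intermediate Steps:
$P{\left(x \right)} = 5 + x$
$W{\left(H,j \right)} = j$
$Q{\left(d,o \right)} = 6$
$l{\left(Y \right)} = 3 + Y$ ($l{\left(Y \right)} = -2 + \left(5 + Y\right) = 3 + Y$)
$u{\left(f \right)} = f$ ($u{\left(f \right)} = f + \left(3 - 3\right) = f + 0 = f$)
$\left(u{\left(Q{\left(6,0 \right)} \right)} + 50\right) 36 = \left(6 + 50\right) 36 = 56 \cdot 36 = 2016$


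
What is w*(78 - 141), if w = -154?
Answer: 9702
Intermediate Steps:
w*(78 - 141) = -154*(78 - 141) = -154*(-63) = 9702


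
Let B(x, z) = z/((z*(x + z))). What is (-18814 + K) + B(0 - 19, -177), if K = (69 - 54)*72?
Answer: -3475865/196 ≈ -17734.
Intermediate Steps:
K = 1080 (K = 15*72 = 1080)
B(x, z) = 1/(x + z) (B(x, z) = z*(1/(z*(x + z))) = 1/(x + z))
(-18814 + K) + B(0 - 19, -177) = (-18814 + 1080) + 1/((0 - 19) - 177) = -17734 + 1/(-19 - 177) = -17734 + 1/(-196) = -17734 - 1/196 = -3475865/196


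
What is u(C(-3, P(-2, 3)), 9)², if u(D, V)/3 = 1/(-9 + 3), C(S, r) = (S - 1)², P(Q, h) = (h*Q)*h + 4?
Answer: ¼ ≈ 0.25000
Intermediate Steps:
P(Q, h) = 4 + Q*h² (P(Q, h) = (Q*h)*h + 4 = Q*h² + 4 = 4 + Q*h²)
C(S, r) = (-1 + S)²
u(D, V) = -½ (u(D, V) = 3/(-9 + 3) = 3/(-6) = 3*(-⅙) = -½)
u(C(-3, P(-2, 3)), 9)² = (-½)² = ¼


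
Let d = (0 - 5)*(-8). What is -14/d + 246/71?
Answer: 4423/1420 ≈ 3.1148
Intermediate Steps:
d = 40 (d = -5*(-8) = 40)
-14/d + 246/71 = -14/40 + 246/71 = -14*1/40 + 246*(1/71) = -7/20 + 246/71 = 4423/1420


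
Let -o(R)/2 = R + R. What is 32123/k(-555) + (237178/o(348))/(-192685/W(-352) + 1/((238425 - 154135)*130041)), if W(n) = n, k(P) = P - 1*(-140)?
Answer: -987714136823571288167/12709262816636649535 ≈ -77.716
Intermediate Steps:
k(P) = 140 + P (k(P) = P + 140 = 140 + P)
o(R) = -4*R (o(R) = -2*(R + R) = -4*R)
32123/k(-555) + (237178/o(348))/(-192685/W(-352) + 1/((238425 - 154135)*130041)) = 32123/(140 - 555) + (237178/((-4*348)))/(-192685/(-352) + 1/((238425 - 154135)*130041)) = 32123/(-415) + (237178/(-1392))/(-192685*(-1/352) + (1/130041)/84290) = 32123*(-1/415) + (237178*(-1/1392))/(192685/352 + (1/84290)*(1/130041)) = -32123/415 - 118589/(696*(192685/352 + 1/10961155890)) = -32123/415 - 118589/(696*1056025161332501/1929163436640) = -32123/415 - 118589/696*1929163436640/1056025161332501 = -32123/415 - 9532398449487540/30624729678642529 = -987714136823571288167/12709262816636649535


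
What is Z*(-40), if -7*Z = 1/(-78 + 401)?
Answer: 40/2261 ≈ 0.017691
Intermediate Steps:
Z = -1/2261 (Z = -1/(7*(-78 + 401)) = -1/7/323 = -1/7*1/323 = -1/2261 ≈ -0.00044228)
Z*(-40) = -1/2261*(-40) = 40/2261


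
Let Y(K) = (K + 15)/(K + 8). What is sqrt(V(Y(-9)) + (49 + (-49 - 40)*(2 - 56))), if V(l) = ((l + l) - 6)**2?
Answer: sqrt(5179) ≈ 71.965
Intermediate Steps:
Y(K) = (15 + K)/(8 + K)
V(l) = (-6 + 2*l)**2 (V(l) = (2*l - 6)**2 = (-6 + 2*l)**2)
sqrt(V(Y(-9)) + (49 + (-49 - 40)*(2 - 56))) = sqrt(4*(-3 + (15 - 9)/(8 - 9))**2 + (49 + (-49 - 40)*(2 - 56))) = sqrt(4*(-3 + 6/(-1))**2 + (49 - 89*(-54))) = sqrt(4*(-3 - 1*6)**2 + (49 + 4806)) = sqrt(4*(-3 - 6)**2 + 4855) = sqrt(4*(-9)**2 + 4855) = sqrt(4*81 + 4855) = sqrt(324 + 4855) = sqrt(5179)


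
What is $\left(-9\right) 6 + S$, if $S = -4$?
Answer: $-58$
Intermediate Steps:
$\left(-9\right) 6 + S = \left(-9\right) 6 - 4 = -54 - 4 = -58$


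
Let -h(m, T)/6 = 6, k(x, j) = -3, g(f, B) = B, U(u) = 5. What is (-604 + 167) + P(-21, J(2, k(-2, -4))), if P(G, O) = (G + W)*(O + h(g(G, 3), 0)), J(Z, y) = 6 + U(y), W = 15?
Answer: -287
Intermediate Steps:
h(m, T) = -36 (h(m, T) = -6*6 = -36)
J(Z, y) = 11 (J(Z, y) = 6 + 5 = 11)
P(G, O) = (-36 + O)*(15 + G) (P(G, O) = (G + 15)*(O - 36) = (15 + G)*(-36 + O) = (-36 + O)*(15 + G))
(-604 + 167) + P(-21, J(2, k(-2, -4))) = (-604 + 167) + (-540 - 36*(-21) + 15*11 - 21*11) = -437 + (-540 + 756 + 165 - 231) = -437 + 150 = -287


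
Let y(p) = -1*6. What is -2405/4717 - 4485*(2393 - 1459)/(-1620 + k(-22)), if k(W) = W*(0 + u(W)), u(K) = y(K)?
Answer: 3292647865/1169816 ≈ 2814.7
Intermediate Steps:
y(p) = -6
u(K) = -6
k(W) = -6*W (k(W) = W*(0 - 6) = W*(-6) = -6*W)
-2405/4717 - 4485*(2393 - 1459)/(-1620 + k(-22)) = -2405/4717 - 4485*(2393 - 1459)/(-1620 - 6*(-22)) = -2405*1/4717 - 4485*934/(-1620 + 132) = -2405/4717 - 4485/((-1488*1/934)) = -2405/4717 - 4485/(-744/467) = -2405/4717 - 4485*(-467/744) = -2405/4717 + 698165/248 = 3292647865/1169816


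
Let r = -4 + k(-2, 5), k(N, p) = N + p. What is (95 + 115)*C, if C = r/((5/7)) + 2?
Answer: 126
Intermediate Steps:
r = -1 (r = -4 + (-2 + 5) = -4 + 3 = -1)
C = 3/5 (C = -1/(5/7) + 2 = -1/(5*(1/7)) + 2 = -1/5/7 + 2 = -1*7/5 + 2 = -7/5 + 2 = 3/5 ≈ 0.60000)
(95 + 115)*C = (95 + 115)*(3/5) = 210*(3/5) = 126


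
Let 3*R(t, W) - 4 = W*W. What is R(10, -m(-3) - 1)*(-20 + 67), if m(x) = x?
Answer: 376/3 ≈ 125.33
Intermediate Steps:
R(t, W) = 4/3 + W²/3 (R(t, W) = 4/3 + (W*W)/3 = 4/3 + W²/3)
R(10, -m(-3) - 1)*(-20 + 67) = (4/3 + (-1*(-3) - 1)²/3)*(-20 + 67) = (4/3 + (3 - 1)²/3)*47 = (4/3 + (⅓)*2²)*47 = (4/3 + (⅓)*4)*47 = (4/3 + 4/3)*47 = (8/3)*47 = 376/3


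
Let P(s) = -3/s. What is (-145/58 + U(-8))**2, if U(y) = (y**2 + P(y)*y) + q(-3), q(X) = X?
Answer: 12321/4 ≈ 3080.3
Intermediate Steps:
U(y) = -6 + y**2 (U(y) = (y**2 + (-3/y)*y) - 3 = (y**2 - 3) - 3 = (-3 + y**2) - 3 = -6 + y**2)
(-145/58 + U(-8))**2 = (-145/58 + (-6 + (-8)**2))**2 = (-145*1/58 + (-6 + 64))**2 = (-5/2 + 58)**2 = (111/2)**2 = 12321/4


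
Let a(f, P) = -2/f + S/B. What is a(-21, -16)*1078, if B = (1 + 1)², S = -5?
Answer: -7469/6 ≈ -1244.8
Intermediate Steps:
B = 4 (B = 2² = 4)
a(f, P) = -5/4 - 2/f (a(f, P) = -2/f - 5/4 = -5/4 - 2/f)
a(-21, -16)*1078 = (-5/4 - 2/(-21))*1078 = (-5/4 - 2*(-1/21))*1078 = (-5/4 + 2/21)*1078 = -97/84*1078 = -7469/6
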